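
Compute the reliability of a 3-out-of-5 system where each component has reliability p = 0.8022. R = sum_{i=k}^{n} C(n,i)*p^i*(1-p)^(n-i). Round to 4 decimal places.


k = 3, n = 5, p = 0.8022
i=3: C(5,3)=10 * 0.8022^3 * 0.1978^2 = 0.202
i=4: C(5,4)=5 * 0.8022^4 * 0.1978^1 = 0.4096
i=5: C(5,5)=1 * 0.8022^5 * 0.1978^0 = 0.3322
R = sum of terms = 0.9438

0.9438


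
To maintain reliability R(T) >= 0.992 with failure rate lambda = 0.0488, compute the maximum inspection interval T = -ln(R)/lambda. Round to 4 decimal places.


R_target = 0.992
lambda = 0.0488
-ln(0.992) = 0.008
T = 0.008 / 0.0488
T = 0.1646

0.1646


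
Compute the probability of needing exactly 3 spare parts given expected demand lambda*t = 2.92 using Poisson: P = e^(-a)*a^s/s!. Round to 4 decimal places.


a = 2.92, s = 3
e^(-a) = e^(-2.92) = 0.0539
a^s = 2.92^3 = 24.8971
s! = 6
P = 0.0539 * 24.8971 / 6
P = 0.2238

0.2238


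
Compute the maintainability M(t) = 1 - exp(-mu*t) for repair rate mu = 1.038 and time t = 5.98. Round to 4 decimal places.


mu = 1.038, t = 5.98
mu * t = 1.038 * 5.98 = 6.2072
exp(-6.2072) = 0.002
M(t) = 1 - 0.002
M(t) = 0.998

0.998


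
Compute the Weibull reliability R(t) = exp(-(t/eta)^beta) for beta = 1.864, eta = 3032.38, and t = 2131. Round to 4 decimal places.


beta = 1.864, eta = 3032.38, t = 2131
t/eta = 2131 / 3032.38 = 0.7027
(t/eta)^beta = 0.7027^1.864 = 0.5181
R(t) = exp(-0.5181)
R(t) = 0.5956

0.5956


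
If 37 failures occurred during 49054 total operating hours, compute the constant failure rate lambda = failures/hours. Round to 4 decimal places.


failures = 37
total_hours = 49054
lambda = 37 / 49054
lambda = 0.0008

0.0008


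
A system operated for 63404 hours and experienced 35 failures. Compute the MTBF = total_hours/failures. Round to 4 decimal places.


total_hours = 63404
failures = 35
MTBF = 63404 / 35
MTBF = 1811.5429

1811.5429


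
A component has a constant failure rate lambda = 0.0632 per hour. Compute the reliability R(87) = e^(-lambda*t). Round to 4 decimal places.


lambda = 0.0632
t = 87
lambda * t = 5.4984
R(t) = e^(-5.4984)
R(t) = 0.0041

0.0041


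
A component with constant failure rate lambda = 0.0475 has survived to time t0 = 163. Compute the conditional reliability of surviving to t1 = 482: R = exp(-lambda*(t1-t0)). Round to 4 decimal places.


lambda = 0.0475
t0 = 163, t1 = 482
t1 - t0 = 319
lambda * (t1-t0) = 0.0475 * 319 = 15.1525
R = exp(-15.1525)
R = 0.0

0.0


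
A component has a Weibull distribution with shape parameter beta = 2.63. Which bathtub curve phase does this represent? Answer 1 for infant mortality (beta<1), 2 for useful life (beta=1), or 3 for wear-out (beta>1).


beta = 2.63
Compare beta to 1:
beta < 1 => infant mortality (phase 1)
beta = 1 => useful life (phase 2)
beta > 1 => wear-out (phase 3)
Since beta = 2.63, this is wear-out (increasing failure rate)
Phase = 3

3


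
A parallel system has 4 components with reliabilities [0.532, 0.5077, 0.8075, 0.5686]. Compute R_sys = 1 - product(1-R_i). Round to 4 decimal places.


Components: [0.532, 0.5077, 0.8075, 0.5686]
(1 - 0.532) = 0.468, running product = 0.468
(1 - 0.5077) = 0.4923, running product = 0.2304
(1 - 0.8075) = 0.1925, running product = 0.0444
(1 - 0.5686) = 0.4314, running product = 0.0191
Product of (1-R_i) = 0.0191
R_sys = 1 - 0.0191 = 0.9809

0.9809


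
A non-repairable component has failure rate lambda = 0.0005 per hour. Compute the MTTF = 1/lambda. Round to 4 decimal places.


lambda = 0.0005
MTTF = 1 / 0.0005
MTTF = 2000.0

2000.0


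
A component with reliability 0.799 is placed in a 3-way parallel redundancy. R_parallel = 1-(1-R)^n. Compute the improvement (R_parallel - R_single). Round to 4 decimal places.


R_single = 0.799, n = 3
1 - R_single = 0.201
(1 - R_single)^n = 0.201^3 = 0.0081
R_parallel = 1 - 0.0081 = 0.9919
Improvement = 0.9919 - 0.799
Improvement = 0.1929

0.1929


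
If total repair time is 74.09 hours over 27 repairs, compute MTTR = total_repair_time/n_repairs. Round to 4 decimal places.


total_repair_time = 74.09
n_repairs = 27
MTTR = 74.09 / 27
MTTR = 2.7441

2.7441


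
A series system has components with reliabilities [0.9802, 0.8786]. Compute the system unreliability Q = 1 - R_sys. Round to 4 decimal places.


Components: [0.9802, 0.8786]
After component 1: product = 0.9802
After component 2: product = 0.8612
R_sys = 0.8612
Q = 1 - 0.8612 = 0.1388

0.1388


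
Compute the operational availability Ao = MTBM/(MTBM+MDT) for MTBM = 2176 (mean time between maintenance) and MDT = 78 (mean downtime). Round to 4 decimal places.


MTBM = 2176
MDT = 78
MTBM + MDT = 2254
Ao = 2176 / 2254
Ao = 0.9654

0.9654


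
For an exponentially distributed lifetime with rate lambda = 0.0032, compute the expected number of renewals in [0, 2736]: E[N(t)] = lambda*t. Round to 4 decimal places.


lambda = 0.0032
t = 2736
E[N(t)] = lambda * t
E[N(t)] = 0.0032 * 2736
E[N(t)] = 8.7552

8.7552


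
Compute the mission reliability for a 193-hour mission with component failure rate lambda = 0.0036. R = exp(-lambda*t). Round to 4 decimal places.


lambda = 0.0036
mission_time = 193
lambda * t = 0.0036 * 193 = 0.6948
R = exp(-0.6948)
R = 0.4992

0.4992


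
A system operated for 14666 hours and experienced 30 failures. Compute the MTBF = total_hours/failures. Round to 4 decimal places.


total_hours = 14666
failures = 30
MTBF = 14666 / 30
MTBF = 488.8667

488.8667


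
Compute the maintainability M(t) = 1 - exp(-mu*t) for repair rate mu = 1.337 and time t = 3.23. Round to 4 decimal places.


mu = 1.337, t = 3.23
mu * t = 1.337 * 3.23 = 4.3185
exp(-4.3185) = 0.0133
M(t) = 1 - 0.0133
M(t) = 0.9867

0.9867


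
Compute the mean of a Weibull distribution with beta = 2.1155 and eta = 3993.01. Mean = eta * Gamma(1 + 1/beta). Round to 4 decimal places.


beta = 2.1155, eta = 3993.01
1/beta = 0.4727
1 + 1/beta = 1.4727
Gamma(1.4727) = 0.8857
Mean = 3993.01 * 0.8857
Mean = 3536.4314

3536.4314


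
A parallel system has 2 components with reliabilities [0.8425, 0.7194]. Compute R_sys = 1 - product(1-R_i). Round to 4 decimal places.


Components: [0.8425, 0.7194]
(1 - 0.8425) = 0.1575, running product = 0.1575
(1 - 0.7194) = 0.2806, running product = 0.0442
Product of (1-R_i) = 0.0442
R_sys = 1 - 0.0442 = 0.9558

0.9558


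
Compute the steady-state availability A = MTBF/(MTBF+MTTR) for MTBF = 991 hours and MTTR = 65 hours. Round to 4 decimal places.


MTBF = 991
MTTR = 65
MTBF + MTTR = 1056
A = 991 / 1056
A = 0.9384

0.9384


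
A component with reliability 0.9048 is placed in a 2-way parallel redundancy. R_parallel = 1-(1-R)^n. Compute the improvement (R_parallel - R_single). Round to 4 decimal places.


R_single = 0.9048, n = 2
1 - R_single = 0.0952
(1 - R_single)^n = 0.0952^2 = 0.0091
R_parallel = 1 - 0.0091 = 0.9909
Improvement = 0.9909 - 0.9048
Improvement = 0.0861

0.0861


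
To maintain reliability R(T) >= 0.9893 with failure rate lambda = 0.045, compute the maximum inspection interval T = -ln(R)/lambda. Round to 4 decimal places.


R_target = 0.9893
lambda = 0.045
-ln(0.9893) = 0.0108
T = 0.0108 / 0.045
T = 0.2391

0.2391


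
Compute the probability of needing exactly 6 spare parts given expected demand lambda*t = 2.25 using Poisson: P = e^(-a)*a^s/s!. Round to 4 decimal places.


a = 2.25, s = 6
e^(-a) = e^(-2.25) = 0.1054
a^s = 2.25^6 = 129.7463
s! = 720
P = 0.1054 * 129.7463 / 720
P = 0.019

0.019


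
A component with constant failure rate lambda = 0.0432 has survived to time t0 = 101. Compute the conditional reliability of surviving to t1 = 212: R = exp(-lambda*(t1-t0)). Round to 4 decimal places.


lambda = 0.0432
t0 = 101, t1 = 212
t1 - t0 = 111
lambda * (t1-t0) = 0.0432 * 111 = 4.7952
R = exp(-4.7952)
R = 0.0083

0.0083


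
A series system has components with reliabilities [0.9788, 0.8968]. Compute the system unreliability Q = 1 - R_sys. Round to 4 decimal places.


Components: [0.9788, 0.8968]
After component 1: product = 0.9788
After component 2: product = 0.8778
R_sys = 0.8778
Q = 1 - 0.8778 = 0.1222

0.1222


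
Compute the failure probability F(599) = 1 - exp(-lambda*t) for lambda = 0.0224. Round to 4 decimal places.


lambda = 0.0224, t = 599
lambda * t = 13.4176
exp(-13.4176) = 0.0
F(t) = 1 - 0.0
F(t) = 1.0

1.0


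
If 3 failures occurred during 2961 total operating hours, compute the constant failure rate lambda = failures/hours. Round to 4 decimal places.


failures = 3
total_hours = 2961
lambda = 3 / 2961
lambda = 0.001

0.001


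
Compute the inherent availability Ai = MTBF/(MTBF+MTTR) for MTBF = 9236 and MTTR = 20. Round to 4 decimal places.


MTBF = 9236
MTTR = 20
MTBF + MTTR = 9256
Ai = 9236 / 9256
Ai = 0.9978

0.9978


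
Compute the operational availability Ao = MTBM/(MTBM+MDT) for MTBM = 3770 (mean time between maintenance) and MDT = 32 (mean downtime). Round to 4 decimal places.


MTBM = 3770
MDT = 32
MTBM + MDT = 3802
Ao = 3770 / 3802
Ao = 0.9916

0.9916


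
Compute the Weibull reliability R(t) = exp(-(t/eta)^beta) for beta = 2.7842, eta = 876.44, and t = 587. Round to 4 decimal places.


beta = 2.7842, eta = 876.44, t = 587
t/eta = 587 / 876.44 = 0.6698
(t/eta)^beta = 0.6698^2.7842 = 0.3276
R(t) = exp(-0.3276)
R(t) = 0.7207

0.7207


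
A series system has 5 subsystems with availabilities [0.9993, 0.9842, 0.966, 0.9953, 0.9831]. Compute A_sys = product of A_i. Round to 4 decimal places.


Subsystems: [0.9993, 0.9842, 0.966, 0.9953, 0.9831]
After subsystem 1 (A=0.9993): product = 0.9993
After subsystem 2 (A=0.9842): product = 0.9835
After subsystem 3 (A=0.966): product = 0.9501
After subsystem 4 (A=0.9953): product = 0.9456
After subsystem 5 (A=0.9831): product = 0.9296
A_sys = 0.9296

0.9296


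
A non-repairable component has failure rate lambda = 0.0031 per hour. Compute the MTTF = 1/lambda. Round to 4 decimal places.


lambda = 0.0031
MTTF = 1 / 0.0031
MTTF = 322.5806

322.5806


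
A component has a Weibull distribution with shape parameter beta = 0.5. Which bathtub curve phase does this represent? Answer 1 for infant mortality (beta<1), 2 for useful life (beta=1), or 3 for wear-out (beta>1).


beta = 0.5
Compare beta to 1:
beta < 1 => infant mortality (phase 1)
beta = 1 => useful life (phase 2)
beta > 1 => wear-out (phase 3)
Since beta = 0.5, this is infant mortality (decreasing failure rate)
Phase = 1

1


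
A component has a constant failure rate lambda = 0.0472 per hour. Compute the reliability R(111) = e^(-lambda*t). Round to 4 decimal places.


lambda = 0.0472
t = 111
lambda * t = 5.2392
R(t) = e^(-5.2392)
R(t) = 0.0053

0.0053


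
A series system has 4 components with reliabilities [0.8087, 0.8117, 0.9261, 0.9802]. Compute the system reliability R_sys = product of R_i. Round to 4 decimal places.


Components: [0.8087, 0.8117, 0.9261, 0.9802]
After component 1 (R=0.8087): product = 0.8087
After component 2 (R=0.8117): product = 0.6564
After component 3 (R=0.9261): product = 0.6079
After component 4 (R=0.9802): product = 0.5959
R_sys = 0.5959

0.5959


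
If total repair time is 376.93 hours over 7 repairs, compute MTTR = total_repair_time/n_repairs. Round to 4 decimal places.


total_repair_time = 376.93
n_repairs = 7
MTTR = 376.93 / 7
MTTR = 53.8471

53.8471


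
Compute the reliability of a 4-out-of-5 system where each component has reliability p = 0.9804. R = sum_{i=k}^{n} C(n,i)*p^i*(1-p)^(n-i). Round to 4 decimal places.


k = 4, n = 5, p = 0.9804
i=4: C(5,4)=5 * 0.9804^4 * 0.0196^1 = 0.0905
i=5: C(5,5)=1 * 0.9804^5 * 0.0196^0 = 0.9058
R = sum of terms = 0.9963

0.9963


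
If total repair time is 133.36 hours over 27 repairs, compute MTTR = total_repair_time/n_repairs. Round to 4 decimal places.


total_repair_time = 133.36
n_repairs = 27
MTTR = 133.36 / 27
MTTR = 4.9393

4.9393


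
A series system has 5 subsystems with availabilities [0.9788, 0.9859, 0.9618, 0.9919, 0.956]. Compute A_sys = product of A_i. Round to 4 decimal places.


Subsystems: [0.9788, 0.9859, 0.9618, 0.9919, 0.956]
After subsystem 1 (A=0.9788): product = 0.9788
After subsystem 2 (A=0.9859): product = 0.965
After subsystem 3 (A=0.9618): product = 0.9281
After subsystem 4 (A=0.9919): product = 0.9206
After subsystem 5 (A=0.956): product = 0.8801
A_sys = 0.8801

0.8801


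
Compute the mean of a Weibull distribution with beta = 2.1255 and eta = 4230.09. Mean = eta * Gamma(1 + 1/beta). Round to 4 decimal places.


beta = 2.1255, eta = 4230.09
1/beta = 0.4705
1 + 1/beta = 1.4705
Gamma(1.4705) = 0.8856
Mean = 4230.09 * 0.8856
Mean = 3746.3227

3746.3227


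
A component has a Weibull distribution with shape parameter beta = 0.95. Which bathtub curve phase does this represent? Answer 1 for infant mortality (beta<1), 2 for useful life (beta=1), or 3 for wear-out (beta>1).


beta = 0.95
Compare beta to 1:
beta < 1 => infant mortality (phase 1)
beta = 1 => useful life (phase 2)
beta > 1 => wear-out (phase 3)
Since beta = 0.95, this is infant mortality (decreasing failure rate)
Phase = 1

1


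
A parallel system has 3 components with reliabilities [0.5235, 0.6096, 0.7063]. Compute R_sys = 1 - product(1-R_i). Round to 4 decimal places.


Components: [0.5235, 0.6096, 0.7063]
(1 - 0.5235) = 0.4765, running product = 0.4765
(1 - 0.6096) = 0.3904, running product = 0.186
(1 - 0.7063) = 0.2937, running product = 0.0546
Product of (1-R_i) = 0.0546
R_sys = 1 - 0.0546 = 0.9454

0.9454


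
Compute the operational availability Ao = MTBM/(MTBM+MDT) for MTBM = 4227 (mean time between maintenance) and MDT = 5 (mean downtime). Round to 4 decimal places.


MTBM = 4227
MDT = 5
MTBM + MDT = 4232
Ao = 4227 / 4232
Ao = 0.9988

0.9988


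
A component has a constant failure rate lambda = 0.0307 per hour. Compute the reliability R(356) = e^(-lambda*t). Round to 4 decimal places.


lambda = 0.0307
t = 356
lambda * t = 10.9292
R(t) = e^(-10.9292)
R(t) = 0.0

0.0


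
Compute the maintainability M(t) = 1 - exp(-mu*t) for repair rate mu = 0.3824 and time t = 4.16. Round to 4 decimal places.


mu = 0.3824, t = 4.16
mu * t = 0.3824 * 4.16 = 1.5908
exp(-1.5908) = 0.2038
M(t) = 1 - 0.2038
M(t) = 0.7962

0.7962


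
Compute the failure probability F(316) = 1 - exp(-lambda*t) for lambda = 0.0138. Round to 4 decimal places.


lambda = 0.0138, t = 316
lambda * t = 4.3608
exp(-4.3608) = 0.0128
F(t) = 1 - 0.0128
F(t) = 0.9872

0.9872


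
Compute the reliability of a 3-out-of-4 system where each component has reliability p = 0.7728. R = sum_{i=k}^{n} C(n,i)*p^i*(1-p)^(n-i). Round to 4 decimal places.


k = 3, n = 4, p = 0.7728
i=3: C(4,3)=4 * 0.7728^3 * 0.2272^1 = 0.4194
i=4: C(4,4)=1 * 0.7728^4 * 0.2272^0 = 0.3567
R = sum of terms = 0.7761

0.7761


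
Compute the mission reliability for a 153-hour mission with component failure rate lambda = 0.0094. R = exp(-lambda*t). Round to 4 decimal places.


lambda = 0.0094
mission_time = 153
lambda * t = 0.0094 * 153 = 1.4382
R = exp(-1.4382)
R = 0.2374

0.2374


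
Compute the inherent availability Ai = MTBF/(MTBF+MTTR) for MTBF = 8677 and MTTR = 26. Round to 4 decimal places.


MTBF = 8677
MTTR = 26
MTBF + MTTR = 8703
Ai = 8677 / 8703
Ai = 0.997

0.997


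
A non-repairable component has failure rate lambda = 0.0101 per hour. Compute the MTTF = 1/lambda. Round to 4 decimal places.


lambda = 0.0101
MTTF = 1 / 0.0101
MTTF = 99.0099

99.0099


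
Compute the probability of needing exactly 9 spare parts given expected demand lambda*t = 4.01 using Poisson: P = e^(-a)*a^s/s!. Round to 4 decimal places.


a = 4.01, s = 9
e^(-a) = e^(-4.01) = 0.0181
a^s = 4.01^9 = 268101.5678
s! = 362880
P = 0.0181 * 268101.5678 / 362880
P = 0.0134

0.0134


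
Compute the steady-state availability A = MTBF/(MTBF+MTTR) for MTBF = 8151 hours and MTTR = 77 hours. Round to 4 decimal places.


MTBF = 8151
MTTR = 77
MTBF + MTTR = 8228
A = 8151 / 8228
A = 0.9906

0.9906


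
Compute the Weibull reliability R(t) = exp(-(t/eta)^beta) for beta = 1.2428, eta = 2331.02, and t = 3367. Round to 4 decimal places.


beta = 1.2428, eta = 2331.02, t = 3367
t/eta = 3367 / 2331.02 = 1.4444
(t/eta)^beta = 1.4444^1.2428 = 1.5793
R(t) = exp(-1.5793)
R(t) = 0.2061

0.2061


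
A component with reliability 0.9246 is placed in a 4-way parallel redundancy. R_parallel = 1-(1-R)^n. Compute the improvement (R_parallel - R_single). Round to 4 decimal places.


R_single = 0.9246, n = 4
1 - R_single = 0.0754
(1 - R_single)^n = 0.0754^4 = 0.0
R_parallel = 1 - 0.0 = 1.0
Improvement = 1.0 - 0.9246
Improvement = 0.0754

0.0754


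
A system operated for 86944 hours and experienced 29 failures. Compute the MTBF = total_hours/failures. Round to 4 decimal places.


total_hours = 86944
failures = 29
MTBF = 86944 / 29
MTBF = 2998.069

2998.069


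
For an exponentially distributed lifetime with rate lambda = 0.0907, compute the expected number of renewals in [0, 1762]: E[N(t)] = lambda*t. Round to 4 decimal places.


lambda = 0.0907
t = 1762
E[N(t)] = lambda * t
E[N(t)] = 0.0907 * 1762
E[N(t)] = 159.8134

159.8134


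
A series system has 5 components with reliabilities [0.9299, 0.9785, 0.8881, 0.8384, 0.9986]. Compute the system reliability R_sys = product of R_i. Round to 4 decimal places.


Components: [0.9299, 0.9785, 0.8881, 0.8384, 0.9986]
After component 1 (R=0.9299): product = 0.9299
After component 2 (R=0.9785): product = 0.9099
After component 3 (R=0.8881): product = 0.8081
After component 4 (R=0.8384): product = 0.6775
After component 5 (R=0.9986): product = 0.6766
R_sys = 0.6766

0.6766


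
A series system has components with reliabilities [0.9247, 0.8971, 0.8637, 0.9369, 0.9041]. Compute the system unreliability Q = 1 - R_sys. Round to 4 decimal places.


Components: [0.9247, 0.8971, 0.8637, 0.9369, 0.9041]
After component 1: product = 0.9247
After component 2: product = 0.8295
After component 3: product = 0.7165
After component 4: product = 0.6713
After component 5: product = 0.6069
R_sys = 0.6069
Q = 1 - 0.6069 = 0.3931

0.3931


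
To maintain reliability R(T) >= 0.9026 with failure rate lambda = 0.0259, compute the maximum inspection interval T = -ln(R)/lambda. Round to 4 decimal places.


R_target = 0.9026
lambda = 0.0259
-ln(0.9026) = 0.1025
T = 0.1025 / 0.0259
T = 3.9566

3.9566


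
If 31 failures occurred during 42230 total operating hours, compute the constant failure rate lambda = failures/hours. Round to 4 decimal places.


failures = 31
total_hours = 42230
lambda = 31 / 42230
lambda = 0.0007

0.0007


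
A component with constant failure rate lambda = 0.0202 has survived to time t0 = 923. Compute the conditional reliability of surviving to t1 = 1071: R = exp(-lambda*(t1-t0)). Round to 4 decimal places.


lambda = 0.0202
t0 = 923, t1 = 1071
t1 - t0 = 148
lambda * (t1-t0) = 0.0202 * 148 = 2.9896
R = exp(-2.9896)
R = 0.0503

0.0503


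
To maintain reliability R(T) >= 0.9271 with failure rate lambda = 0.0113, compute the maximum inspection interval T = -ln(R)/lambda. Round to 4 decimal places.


R_target = 0.9271
lambda = 0.0113
-ln(0.9271) = 0.0757
T = 0.0757 / 0.0113
T = 6.6986

6.6986


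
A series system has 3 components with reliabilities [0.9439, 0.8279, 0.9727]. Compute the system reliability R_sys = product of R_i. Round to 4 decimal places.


Components: [0.9439, 0.8279, 0.9727]
After component 1 (R=0.9439): product = 0.9439
After component 2 (R=0.8279): product = 0.7815
After component 3 (R=0.9727): product = 0.7601
R_sys = 0.7601

0.7601


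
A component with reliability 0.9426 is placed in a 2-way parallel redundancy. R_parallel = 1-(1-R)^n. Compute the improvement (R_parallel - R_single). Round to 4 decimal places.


R_single = 0.9426, n = 2
1 - R_single = 0.0574
(1 - R_single)^n = 0.0574^2 = 0.0033
R_parallel = 1 - 0.0033 = 0.9967
Improvement = 0.9967 - 0.9426
Improvement = 0.0541

0.0541


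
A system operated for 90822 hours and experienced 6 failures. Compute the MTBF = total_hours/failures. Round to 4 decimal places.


total_hours = 90822
failures = 6
MTBF = 90822 / 6
MTBF = 15137.0

15137.0


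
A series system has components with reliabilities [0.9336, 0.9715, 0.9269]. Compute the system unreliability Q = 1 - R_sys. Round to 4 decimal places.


Components: [0.9336, 0.9715, 0.9269]
After component 1: product = 0.9336
After component 2: product = 0.907
After component 3: product = 0.8407
R_sys = 0.8407
Q = 1 - 0.8407 = 0.1593

0.1593


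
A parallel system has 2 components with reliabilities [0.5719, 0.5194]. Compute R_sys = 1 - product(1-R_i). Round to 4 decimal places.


Components: [0.5719, 0.5194]
(1 - 0.5719) = 0.4281, running product = 0.4281
(1 - 0.5194) = 0.4806, running product = 0.2057
Product of (1-R_i) = 0.2057
R_sys = 1 - 0.2057 = 0.7943

0.7943


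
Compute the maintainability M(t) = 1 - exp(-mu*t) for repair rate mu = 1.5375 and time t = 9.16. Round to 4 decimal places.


mu = 1.5375, t = 9.16
mu * t = 1.5375 * 9.16 = 14.0835
exp(-14.0835) = 0.0
M(t) = 1 - 0.0
M(t) = 1.0

1.0


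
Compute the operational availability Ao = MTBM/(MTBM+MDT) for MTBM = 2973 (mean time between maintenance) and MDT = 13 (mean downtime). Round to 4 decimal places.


MTBM = 2973
MDT = 13
MTBM + MDT = 2986
Ao = 2973 / 2986
Ao = 0.9956

0.9956


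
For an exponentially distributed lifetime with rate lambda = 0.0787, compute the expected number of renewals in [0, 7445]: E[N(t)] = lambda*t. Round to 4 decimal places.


lambda = 0.0787
t = 7445
E[N(t)] = lambda * t
E[N(t)] = 0.0787 * 7445
E[N(t)] = 585.9215

585.9215


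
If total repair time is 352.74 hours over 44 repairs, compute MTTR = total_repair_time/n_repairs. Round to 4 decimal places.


total_repair_time = 352.74
n_repairs = 44
MTTR = 352.74 / 44
MTTR = 8.0168

8.0168


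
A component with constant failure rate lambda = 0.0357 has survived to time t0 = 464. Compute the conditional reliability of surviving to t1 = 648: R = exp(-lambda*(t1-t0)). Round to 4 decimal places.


lambda = 0.0357
t0 = 464, t1 = 648
t1 - t0 = 184
lambda * (t1-t0) = 0.0357 * 184 = 6.5688
R = exp(-6.5688)
R = 0.0014

0.0014


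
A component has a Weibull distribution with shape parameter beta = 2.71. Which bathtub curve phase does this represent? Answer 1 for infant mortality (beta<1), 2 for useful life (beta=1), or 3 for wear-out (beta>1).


beta = 2.71
Compare beta to 1:
beta < 1 => infant mortality (phase 1)
beta = 1 => useful life (phase 2)
beta > 1 => wear-out (phase 3)
Since beta = 2.71, this is wear-out (increasing failure rate)
Phase = 3

3


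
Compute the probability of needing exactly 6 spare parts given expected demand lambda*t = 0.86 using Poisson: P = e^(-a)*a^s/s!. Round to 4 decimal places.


a = 0.86, s = 6
e^(-a) = e^(-0.86) = 0.4232
a^s = 0.86^6 = 0.4046
s! = 720
P = 0.4232 * 0.4046 / 720
P = 0.0002

0.0002


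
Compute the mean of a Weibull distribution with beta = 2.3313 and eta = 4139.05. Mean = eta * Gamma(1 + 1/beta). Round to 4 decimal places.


beta = 2.3313, eta = 4139.05
1/beta = 0.4289
1 + 1/beta = 1.4289
Gamma(1.4289) = 0.8861
Mean = 4139.05 * 0.8861
Mean = 3667.4705

3667.4705


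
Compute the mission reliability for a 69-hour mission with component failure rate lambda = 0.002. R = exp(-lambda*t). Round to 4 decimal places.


lambda = 0.002
mission_time = 69
lambda * t = 0.002 * 69 = 0.138
R = exp(-0.138)
R = 0.8711

0.8711


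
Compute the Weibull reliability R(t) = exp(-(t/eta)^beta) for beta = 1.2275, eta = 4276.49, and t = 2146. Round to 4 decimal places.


beta = 1.2275, eta = 4276.49, t = 2146
t/eta = 2146 / 4276.49 = 0.5018
(t/eta)^beta = 0.5018^1.2275 = 0.429
R(t) = exp(-0.429)
R(t) = 0.6512

0.6512


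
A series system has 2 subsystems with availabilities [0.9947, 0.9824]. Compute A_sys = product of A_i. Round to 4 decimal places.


Subsystems: [0.9947, 0.9824]
After subsystem 1 (A=0.9947): product = 0.9947
After subsystem 2 (A=0.9824): product = 0.9772
A_sys = 0.9772

0.9772


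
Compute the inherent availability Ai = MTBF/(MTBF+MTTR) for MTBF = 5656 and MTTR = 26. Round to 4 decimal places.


MTBF = 5656
MTTR = 26
MTBF + MTTR = 5682
Ai = 5656 / 5682
Ai = 0.9954

0.9954


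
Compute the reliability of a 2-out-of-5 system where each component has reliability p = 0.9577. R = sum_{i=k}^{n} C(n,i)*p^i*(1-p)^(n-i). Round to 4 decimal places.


k = 2, n = 5, p = 0.9577
i=2: C(5,2)=10 * 0.9577^2 * 0.0423^3 = 0.0007
i=3: C(5,3)=10 * 0.9577^3 * 0.0423^2 = 0.0157
i=4: C(5,4)=5 * 0.9577^4 * 0.0423^1 = 0.1779
i=5: C(5,5)=1 * 0.9577^5 * 0.0423^0 = 0.8057
R = sum of terms = 1.0

1.0


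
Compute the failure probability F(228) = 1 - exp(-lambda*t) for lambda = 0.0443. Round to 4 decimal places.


lambda = 0.0443, t = 228
lambda * t = 10.1004
exp(-10.1004) = 0.0
F(t) = 1 - 0.0
F(t) = 1.0

1.0


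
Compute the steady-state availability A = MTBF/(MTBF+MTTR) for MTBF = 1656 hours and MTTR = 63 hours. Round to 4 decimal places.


MTBF = 1656
MTTR = 63
MTBF + MTTR = 1719
A = 1656 / 1719
A = 0.9634

0.9634


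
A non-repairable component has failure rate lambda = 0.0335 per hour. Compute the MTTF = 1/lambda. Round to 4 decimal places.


lambda = 0.0335
MTTF = 1 / 0.0335
MTTF = 29.8507

29.8507


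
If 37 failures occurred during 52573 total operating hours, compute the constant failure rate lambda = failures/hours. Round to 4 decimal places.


failures = 37
total_hours = 52573
lambda = 37 / 52573
lambda = 0.0007

0.0007


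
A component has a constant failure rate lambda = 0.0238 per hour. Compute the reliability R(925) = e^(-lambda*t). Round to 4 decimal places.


lambda = 0.0238
t = 925
lambda * t = 22.015
R(t) = e^(-22.015)
R(t) = 0.0

0.0


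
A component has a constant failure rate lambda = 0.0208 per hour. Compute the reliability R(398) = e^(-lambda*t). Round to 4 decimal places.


lambda = 0.0208
t = 398
lambda * t = 8.2784
R(t) = e^(-8.2784)
R(t) = 0.0003

0.0003


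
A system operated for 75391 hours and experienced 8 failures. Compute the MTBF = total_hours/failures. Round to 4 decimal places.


total_hours = 75391
failures = 8
MTBF = 75391 / 8
MTBF = 9423.875

9423.875


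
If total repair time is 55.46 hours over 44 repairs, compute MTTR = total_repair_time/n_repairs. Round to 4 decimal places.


total_repair_time = 55.46
n_repairs = 44
MTTR = 55.46 / 44
MTTR = 1.2605

1.2605


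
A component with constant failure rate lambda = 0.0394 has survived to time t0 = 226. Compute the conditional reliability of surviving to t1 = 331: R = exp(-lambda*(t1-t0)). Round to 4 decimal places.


lambda = 0.0394
t0 = 226, t1 = 331
t1 - t0 = 105
lambda * (t1-t0) = 0.0394 * 105 = 4.137
R = exp(-4.137)
R = 0.016

0.016


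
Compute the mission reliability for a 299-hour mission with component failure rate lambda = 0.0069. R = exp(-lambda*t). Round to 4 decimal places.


lambda = 0.0069
mission_time = 299
lambda * t = 0.0069 * 299 = 2.0631
R = exp(-2.0631)
R = 0.1271

0.1271


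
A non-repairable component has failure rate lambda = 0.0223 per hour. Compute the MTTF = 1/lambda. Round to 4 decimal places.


lambda = 0.0223
MTTF = 1 / 0.0223
MTTF = 44.843

44.843


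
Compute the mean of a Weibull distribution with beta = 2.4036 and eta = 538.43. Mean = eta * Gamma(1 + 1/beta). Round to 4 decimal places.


beta = 2.4036, eta = 538.43
1/beta = 0.416
1 + 1/beta = 1.416
Gamma(1.416) = 0.8865
Mean = 538.43 * 0.8865
Mean = 477.3219

477.3219


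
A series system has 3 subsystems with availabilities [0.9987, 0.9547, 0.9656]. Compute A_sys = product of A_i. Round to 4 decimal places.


Subsystems: [0.9987, 0.9547, 0.9656]
After subsystem 1 (A=0.9987): product = 0.9987
After subsystem 2 (A=0.9547): product = 0.9535
After subsystem 3 (A=0.9656): product = 0.9207
A_sys = 0.9207

0.9207


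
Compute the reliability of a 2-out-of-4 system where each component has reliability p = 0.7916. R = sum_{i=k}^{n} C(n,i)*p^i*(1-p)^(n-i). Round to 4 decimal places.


k = 2, n = 4, p = 0.7916
i=2: C(4,2)=6 * 0.7916^2 * 0.2084^2 = 0.1633
i=3: C(4,3)=4 * 0.7916^3 * 0.2084^1 = 0.4135
i=4: C(4,4)=1 * 0.7916^4 * 0.2084^0 = 0.3927
R = sum of terms = 0.9695

0.9695


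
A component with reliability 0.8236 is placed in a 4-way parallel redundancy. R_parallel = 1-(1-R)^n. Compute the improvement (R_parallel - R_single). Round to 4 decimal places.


R_single = 0.8236, n = 4
1 - R_single = 0.1764
(1 - R_single)^n = 0.1764^4 = 0.001
R_parallel = 1 - 0.001 = 0.999
Improvement = 0.999 - 0.8236
Improvement = 0.1754

0.1754


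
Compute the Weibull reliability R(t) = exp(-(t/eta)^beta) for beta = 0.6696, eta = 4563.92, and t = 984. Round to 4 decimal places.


beta = 0.6696, eta = 4563.92, t = 984
t/eta = 984 / 4563.92 = 0.2156
(t/eta)^beta = 0.2156^0.6696 = 0.3579
R(t) = exp(-0.3579)
R(t) = 0.6991

0.6991


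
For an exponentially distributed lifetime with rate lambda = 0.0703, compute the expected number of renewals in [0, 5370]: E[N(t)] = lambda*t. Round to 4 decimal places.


lambda = 0.0703
t = 5370
E[N(t)] = lambda * t
E[N(t)] = 0.0703 * 5370
E[N(t)] = 377.511

377.511


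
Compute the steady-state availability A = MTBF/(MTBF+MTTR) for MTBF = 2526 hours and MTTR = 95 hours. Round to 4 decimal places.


MTBF = 2526
MTTR = 95
MTBF + MTTR = 2621
A = 2526 / 2621
A = 0.9638

0.9638


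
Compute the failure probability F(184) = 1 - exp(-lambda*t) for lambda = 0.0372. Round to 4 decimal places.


lambda = 0.0372, t = 184
lambda * t = 6.8448
exp(-6.8448) = 0.0011
F(t) = 1 - 0.0011
F(t) = 0.9989

0.9989


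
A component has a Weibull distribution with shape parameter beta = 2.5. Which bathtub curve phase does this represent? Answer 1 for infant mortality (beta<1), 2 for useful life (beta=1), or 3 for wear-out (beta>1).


beta = 2.5
Compare beta to 1:
beta < 1 => infant mortality (phase 1)
beta = 1 => useful life (phase 2)
beta > 1 => wear-out (phase 3)
Since beta = 2.5, this is wear-out (increasing failure rate)
Phase = 3

3


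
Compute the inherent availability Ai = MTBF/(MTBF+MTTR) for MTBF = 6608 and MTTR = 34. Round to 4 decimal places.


MTBF = 6608
MTTR = 34
MTBF + MTTR = 6642
Ai = 6608 / 6642
Ai = 0.9949

0.9949


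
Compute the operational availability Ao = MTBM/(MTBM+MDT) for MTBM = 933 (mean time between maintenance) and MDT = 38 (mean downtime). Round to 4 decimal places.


MTBM = 933
MDT = 38
MTBM + MDT = 971
Ao = 933 / 971
Ao = 0.9609

0.9609


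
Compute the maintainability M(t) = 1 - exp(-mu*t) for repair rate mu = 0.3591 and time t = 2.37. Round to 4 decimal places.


mu = 0.3591, t = 2.37
mu * t = 0.3591 * 2.37 = 0.8511
exp(-0.8511) = 0.427
M(t) = 1 - 0.427
M(t) = 0.573

0.573


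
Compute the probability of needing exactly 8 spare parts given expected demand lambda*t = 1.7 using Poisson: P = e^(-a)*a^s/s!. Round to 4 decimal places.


a = 1.7, s = 8
e^(-a) = e^(-1.7) = 0.1827
a^s = 1.7^8 = 69.7576
s! = 40320
P = 0.1827 * 69.7576 / 40320
P = 0.0003

0.0003


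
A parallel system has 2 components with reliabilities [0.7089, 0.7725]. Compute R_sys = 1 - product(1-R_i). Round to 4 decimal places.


Components: [0.7089, 0.7725]
(1 - 0.7089) = 0.2911, running product = 0.2911
(1 - 0.7725) = 0.2275, running product = 0.0662
Product of (1-R_i) = 0.0662
R_sys = 1 - 0.0662 = 0.9338

0.9338


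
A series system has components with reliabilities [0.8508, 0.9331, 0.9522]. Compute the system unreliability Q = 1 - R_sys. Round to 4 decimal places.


Components: [0.8508, 0.9331, 0.9522]
After component 1: product = 0.8508
After component 2: product = 0.7939
After component 3: product = 0.7559
R_sys = 0.7559
Q = 1 - 0.7559 = 0.2441

0.2441


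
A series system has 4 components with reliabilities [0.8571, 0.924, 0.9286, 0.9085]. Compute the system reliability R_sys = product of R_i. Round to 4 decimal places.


Components: [0.8571, 0.924, 0.9286, 0.9085]
After component 1 (R=0.8571): product = 0.8571
After component 2 (R=0.924): product = 0.792
After component 3 (R=0.9286): product = 0.7354
After component 4 (R=0.9085): product = 0.6681
R_sys = 0.6681

0.6681


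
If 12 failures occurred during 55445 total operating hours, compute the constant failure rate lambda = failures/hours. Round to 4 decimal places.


failures = 12
total_hours = 55445
lambda = 12 / 55445
lambda = 0.0002

0.0002


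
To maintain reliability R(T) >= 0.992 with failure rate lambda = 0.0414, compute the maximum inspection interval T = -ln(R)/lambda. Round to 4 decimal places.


R_target = 0.992
lambda = 0.0414
-ln(0.992) = 0.008
T = 0.008 / 0.0414
T = 0.194

0.194


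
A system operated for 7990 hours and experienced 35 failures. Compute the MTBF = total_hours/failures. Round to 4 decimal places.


total_hours = 7990
failures = 35
MTBF = 7990 / 35
MTBF = 228.2857

228.2857


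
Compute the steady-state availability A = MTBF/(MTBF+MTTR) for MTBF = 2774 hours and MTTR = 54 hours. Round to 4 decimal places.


MTBF = 2774
MTTR = 54
MTBF + MTTR = 2828
A = 2774 / 2828
A = 0.9809

0.9809


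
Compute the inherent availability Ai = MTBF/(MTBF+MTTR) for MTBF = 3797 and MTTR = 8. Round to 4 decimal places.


MTBF = 3797
MTTR = 8
MTBF + MTTR = 3805
Ai = 3797 / 3805
Ai = 0.9979

0.9979


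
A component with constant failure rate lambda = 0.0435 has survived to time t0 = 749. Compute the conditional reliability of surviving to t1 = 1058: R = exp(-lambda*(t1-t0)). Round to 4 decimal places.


lambda = 0.0435
t0 = 749, t1 = 1058
t1 - t0 = 309
lambda * (t1-t0) = 0.0435 * 309 = 13.4415
R = exp(-13.4415)
R = 0.0

0.0


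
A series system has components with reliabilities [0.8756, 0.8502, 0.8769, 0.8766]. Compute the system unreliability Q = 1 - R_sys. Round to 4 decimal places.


Components: [0.8756, 0.8502, 0.8769, 0.8766]
After component 1: product = 0.8756
After component 2: product = 0.7444
After component 3: product = 0.6528
After component 4: product = 0.5722
R_sys = 0.5722
Q = 1 - 0.5722 = 0.4278

0.4278


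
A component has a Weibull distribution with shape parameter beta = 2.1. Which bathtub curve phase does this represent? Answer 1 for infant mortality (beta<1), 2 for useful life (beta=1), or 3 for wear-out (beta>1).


beta = 2.1
Compare beta to 1:
beta < 1 => infant mortality (phase 1)
beta = 1 => useful life (phase 2)
beta > 1 => wear-out (phase 3)
Since beta = 2.1, this is wear-out (increasing failure rate)
Phase = 3

3


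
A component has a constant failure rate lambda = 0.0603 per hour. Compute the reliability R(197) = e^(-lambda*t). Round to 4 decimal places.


lambda = 0.0603
t = 197
lambda * t = 11.8791
R(t) = e^(-11.8791)
R(t) = 0.0

0.0


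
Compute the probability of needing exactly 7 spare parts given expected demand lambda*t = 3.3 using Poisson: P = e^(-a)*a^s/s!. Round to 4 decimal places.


a = 3.3, s = 7
e^(-a) = e^(-3.3) = 0.0369
a^s = 3.3^7 = 4261.8443
s! = 5040
P = 0.0369 * 4261.8443 / 5040
P = 0.0312

0.0312


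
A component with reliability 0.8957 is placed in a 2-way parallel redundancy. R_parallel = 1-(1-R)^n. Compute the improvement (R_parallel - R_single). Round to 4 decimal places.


R_single = 0.8957, n = 2
1 - R_single = 0.1043
(1 - R_single)^n = 0.1043^2 = 0.0109
R_parallel = 1 - 0.0109 = 0.9891
Improvement = 0.9891 - 0.8957
Improvement = 0.0934

0.0934


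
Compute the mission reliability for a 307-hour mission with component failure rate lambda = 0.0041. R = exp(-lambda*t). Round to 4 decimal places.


lambda = 0.0041
mission_time = 307
lambda * t = 0.0041 * 307 = 1.2587
R = exp(-1.2587)
R = 0.284

0.284


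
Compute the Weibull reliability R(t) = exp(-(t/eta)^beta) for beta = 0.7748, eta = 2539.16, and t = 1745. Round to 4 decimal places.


beta = 0.7748, eta = 2539.16, t = 1745
t/eta = 1745 / 2539.16 = 0.6872
(t/eta)^beta = 0.6872^0.7748 = 0.7478
R(t) = exp(-0.7478)
R(t) = 0.4734

0.4734


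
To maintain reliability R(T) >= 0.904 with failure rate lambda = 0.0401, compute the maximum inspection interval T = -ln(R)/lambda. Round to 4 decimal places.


R_target = 0.904
lambda = 0.0401
-ln(0.904) = 0.1009
T = 0.1009 / 0.0401
T = 2.5169

2.5169


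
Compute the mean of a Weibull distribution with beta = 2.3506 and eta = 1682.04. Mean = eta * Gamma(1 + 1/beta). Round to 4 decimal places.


beta = 2.3506, eta = 1682.04
1/beta = 0.4254
1 + 1/beta = 1.4254
Gamma(1.4254) = 0.8862
Mean = 1682.04 * 0.8862
Mean = 1490.5758

1490.5758


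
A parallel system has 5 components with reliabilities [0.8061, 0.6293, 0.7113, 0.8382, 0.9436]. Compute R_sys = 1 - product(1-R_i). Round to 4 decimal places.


Components: [0.8061, 0.6293, 0.7113, 0.8382, 0.9436]
(1 - 0.8061) = 0.1939, running product = 0.1939
(1 - 0.6293) = 0.3707, running product = 0.0719
(1 - 0.7113) = 0.2887, running product = 0.0208
(1 - 0.8382) = 0.1618, running product = 0.0034
(1 - 0.9436) = 0.0564, running product = 0.0002
Product of (1-R_i) = 0.0002
R_sys = 1 - 0.0002 = 0.9998

0.9998


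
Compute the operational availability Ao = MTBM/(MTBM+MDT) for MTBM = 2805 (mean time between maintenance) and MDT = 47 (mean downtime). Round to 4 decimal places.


MTBM = 2805
MDT = 47
MTBM + MDT = 2852
Ao = 2805 / 2852
Ao = 0.9835

0.9835


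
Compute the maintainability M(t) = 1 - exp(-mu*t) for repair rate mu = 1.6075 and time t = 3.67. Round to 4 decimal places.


mu = 1.6075, t = 3.67
mu * t = 1.6075 * 3.67 = 5.8995
exp(-5.8995) = 0.0027
M(t) = 1 - 0.0027
M(t) = 0.9973

0.9973


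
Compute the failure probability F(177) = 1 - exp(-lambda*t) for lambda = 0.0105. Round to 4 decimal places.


lambda = 0.0105, t = 177
lambda * t = 1.8585
exp(-1.8585) = 0.1559
F(t) = 1 - 0.1559
F(t) = 0.8441

0.8441


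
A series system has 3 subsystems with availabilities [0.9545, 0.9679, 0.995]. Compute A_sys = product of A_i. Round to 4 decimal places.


Subsystems: [0.9545, 0.9679, 0.995]
After subsystem 1 (A=0.9545): product = 0.9545
After subsystem 2 (A=0.9679): product = 0.9239
After subsystem 3 (A=0.995): product = 0.9192
A_sys = 0.9192

0.9192


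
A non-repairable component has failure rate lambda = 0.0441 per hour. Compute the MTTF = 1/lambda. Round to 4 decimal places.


lambda = 0.0441
MTTF = 1 / 0.0441
MTTF = 22.6757

22.6757


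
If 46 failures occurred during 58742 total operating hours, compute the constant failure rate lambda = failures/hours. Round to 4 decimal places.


failures = 46
total_hours = 58742
lambda = 46 / 58742
lambda = 0.0008

0.0008


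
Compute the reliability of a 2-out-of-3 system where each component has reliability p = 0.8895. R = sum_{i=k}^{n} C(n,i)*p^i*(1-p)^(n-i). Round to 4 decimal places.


k = 2, n = 3, p = 0.8895
i=2: C(3,2)=3 * 0.8895^2 * 0.1105^1 = 0.2623
i=3: C(3,3)=1 * 0.8895^3 * 0.1105^0 = 0.7038
R = sum of terms = 0.9661

0.9661


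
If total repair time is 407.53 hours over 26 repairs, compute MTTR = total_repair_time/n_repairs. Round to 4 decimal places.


total_repair_time = 407.53
n_repairs = 26
MTTR = 407.53 / 26
MTTR = 15.6742

15.6742


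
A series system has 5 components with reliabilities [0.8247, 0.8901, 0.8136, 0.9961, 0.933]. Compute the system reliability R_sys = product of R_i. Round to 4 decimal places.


Components: [0.8247, 0.8901, 0.8136, 0.9961, 0.933]
After component 1 (R=0.8247): product = 0.8247
After component 2 (R=0.8901): product = 0.7341
After component 3 (R=0.8136): product = 0.5972
After component 4 (R=0.9961): product = 0.5949
After component 5 (R=0.933): product = 0.555
R_sys = 0.555

0.555


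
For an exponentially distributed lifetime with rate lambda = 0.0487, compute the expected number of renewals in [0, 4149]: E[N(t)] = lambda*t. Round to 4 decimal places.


lambda = 0.0487
t = 4149
E[N(t)] = lambda * t
E[N(t)] = 0.0487 * 4149
E[N(t)] = 202.0563

202.0563


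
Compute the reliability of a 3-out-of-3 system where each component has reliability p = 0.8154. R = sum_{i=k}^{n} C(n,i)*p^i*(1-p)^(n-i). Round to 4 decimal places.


k = 3, n = 3, p = 0.8154
i=3: C(3,3)=1 * 0.8154^3 * 0.1846^0 = 0.5421
R = sum of terms = 0.5421

0.5421
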